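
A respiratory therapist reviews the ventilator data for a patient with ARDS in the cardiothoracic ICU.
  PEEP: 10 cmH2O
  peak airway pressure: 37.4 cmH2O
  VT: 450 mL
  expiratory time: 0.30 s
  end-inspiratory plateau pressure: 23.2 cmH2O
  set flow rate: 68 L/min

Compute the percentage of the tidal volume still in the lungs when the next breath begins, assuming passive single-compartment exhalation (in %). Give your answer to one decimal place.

Flow: 68 L/min ÷ 60 = 1.1333 L/s.
R = (PIP − Pplat)/V̇ = (37.4 − 23.2) / 1.1333 = 14.2/1.1333 = 12.53 cmH2O·s/L.
C = Vt/(Pplat − PEEP) = 450.0 / (23.2 − 10) = 450.0/13.2 = 34.091 mL/cmH2O.
τ = R × C = 12.53 × 0.03409 L/cmH2O = 0.4271 s.
Fraction remaining at end-expiration = e^(−Te/τ) = e^(−0.30/0.4271) = 0.4954 → 49.54%.

49.5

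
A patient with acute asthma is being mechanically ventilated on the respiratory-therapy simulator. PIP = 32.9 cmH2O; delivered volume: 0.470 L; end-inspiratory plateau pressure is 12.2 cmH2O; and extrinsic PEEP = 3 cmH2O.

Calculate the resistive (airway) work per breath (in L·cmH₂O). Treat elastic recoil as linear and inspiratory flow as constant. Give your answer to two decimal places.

With constant inspiratory flow the resistive pressure is constant at PIP − Pplat = 32.9 − 12.2 = 20.7 cmH2O, so resistive work = 20.7 × 0.470 = 9.729 L·cmH2O.

9.73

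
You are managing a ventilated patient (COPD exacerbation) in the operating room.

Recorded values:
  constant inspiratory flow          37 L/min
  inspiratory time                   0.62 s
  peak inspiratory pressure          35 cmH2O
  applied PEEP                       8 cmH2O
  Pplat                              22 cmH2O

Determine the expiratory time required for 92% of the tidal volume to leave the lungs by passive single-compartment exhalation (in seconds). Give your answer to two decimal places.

1.45

Flow: 37 L/min ÷ 60 = 0.6167 L/s.
Vt = flow × Ti = 0.6167 L/s × 0.62 s × 1000 mL/L = 382.35 mL.
R = (PIP − Pplat)/V̇ = (35 − 22) / 0.6167 = 13.0/0.6167 = 21.08 cmH2O·s/L.
C = Vt/(Pplat − PEEP) = 382.35 / (22 − 8) = 382.35/14.0 = 27.311 mL/cmH2O.
τ = R × C = 21.08 × 0.02731 L/cmH2O = 0.5757 s.
t = −τ·ln(1 − 0.92) = −0.5757·ln(0.08) = 1.454 s.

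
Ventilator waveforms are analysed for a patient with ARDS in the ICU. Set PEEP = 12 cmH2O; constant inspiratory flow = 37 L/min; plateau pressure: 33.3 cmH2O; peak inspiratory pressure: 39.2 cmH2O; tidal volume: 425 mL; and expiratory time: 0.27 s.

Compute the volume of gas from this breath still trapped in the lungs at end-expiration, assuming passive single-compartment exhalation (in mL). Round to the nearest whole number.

Flow: 37 L/min ÷ 60 = 0.6167 L/s.
R = (PIP − Pplat)/V̇ = (39.2 − 33.3) / 0.6167 = 5.9/0.6167 = 9.567 cmH2O·s/L.
C = Vt/(Pplat − PEEP) = 425.0 / (33.3 − 12) = 425.0/21.3 = 19.953 mL/cmH2O.
τ = R × C = 9.567 × 0.01995 L/cmH2O = 0.1909 s.
Fraction remaining = e^(−Te/τ) = e^(−0.27/0.1909) = 0.2431.
Trapped volume = 425.0 × 0.2431 = 103.32 mL.

103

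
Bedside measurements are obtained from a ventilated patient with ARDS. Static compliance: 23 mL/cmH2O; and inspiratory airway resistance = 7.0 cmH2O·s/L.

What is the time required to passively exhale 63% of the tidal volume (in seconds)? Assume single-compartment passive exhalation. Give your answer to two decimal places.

τ = R × C = 7.0 × 23 mL/cmH2O = 7.0 × 0.023 L/cmH2O = 0.161 s.
Exhaled fraction f = 1 − e^(−t/τ) → t = −τ·ln(1 − f) = −0.161·ln(0.37) = 0.1601 s.

0.16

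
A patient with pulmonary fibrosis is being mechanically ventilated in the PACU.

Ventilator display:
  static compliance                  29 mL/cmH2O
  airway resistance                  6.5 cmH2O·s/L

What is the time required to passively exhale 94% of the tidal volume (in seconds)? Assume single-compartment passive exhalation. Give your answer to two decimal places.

τ = R × C = 6.5 × 29 mL/cmH2O = 6.5 × 0.029 L/cmH2O = 0.1885 s.
Exhaled fraction f = 1 − e^(−t/τ) → t = −τ·ln(1 − f) = −0.1885·ln(0.06) = 0.5303 s.

0.53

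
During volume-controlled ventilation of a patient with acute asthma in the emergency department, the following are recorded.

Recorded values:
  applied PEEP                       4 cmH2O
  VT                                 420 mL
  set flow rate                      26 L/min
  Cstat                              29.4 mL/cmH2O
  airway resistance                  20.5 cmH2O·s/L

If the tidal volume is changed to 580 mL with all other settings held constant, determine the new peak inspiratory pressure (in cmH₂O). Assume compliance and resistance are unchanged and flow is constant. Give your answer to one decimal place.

32.6

Flow: 26 L/min ÷ 60 = 0.4333 L/s.
PIP = Vt/C + R·V̇ + PEEP (constant-flow equation of motion).
Only the elastic term changes: ΔPIP = ΔVt / C = (580 − 420) / 29.4 = 5.442 cmH2O.
Original PIP = 420/29.4 + 20.5×0.4333 + 4 = 27.168 cmH2O; new PIP = 27.168 + (5.442) = 32.61 cmH2O.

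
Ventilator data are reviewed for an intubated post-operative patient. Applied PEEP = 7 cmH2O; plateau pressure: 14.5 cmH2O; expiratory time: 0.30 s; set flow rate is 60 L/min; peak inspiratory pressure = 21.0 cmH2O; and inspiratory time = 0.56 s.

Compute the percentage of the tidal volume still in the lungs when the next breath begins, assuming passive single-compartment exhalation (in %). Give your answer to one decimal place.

Flow: 60 L/min ÷ 60 = 1 L/s.
Vt = flow × Ti = 1 L/s × 0.56 s × 1000 mL/L = 560.0 mL.
R = (PIP − Pplat)/V̇ = (21.0 − 14.5) / 1 = 6.5/1 = 6.5 cmH2O·s/L.
C = Vt/(Pplat − PEEP) = 560.0 / (14.5 − 7) = 560.0/7.5 = 74.667 mL/cmH2O.
τ = R × C = 6.5 × 0.07467 L/cmH2O = 0.4854 s.
Fraction remaining at end-expiration = e^(−Te/τ) = e^(−0.30/0.4854) = 0.539 → 53.9%.

53.9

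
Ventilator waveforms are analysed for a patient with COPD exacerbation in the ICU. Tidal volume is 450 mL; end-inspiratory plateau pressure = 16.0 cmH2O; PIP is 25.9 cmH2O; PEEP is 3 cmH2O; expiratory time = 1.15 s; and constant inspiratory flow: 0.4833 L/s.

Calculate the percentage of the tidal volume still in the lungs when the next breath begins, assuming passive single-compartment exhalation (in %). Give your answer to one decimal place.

19.8

R = (PIP − Pplat)/V̇ = (25.9 − 16.0) / 0.4833 = 9.9/0.4833 = 20.484 cmH2O·s/L.
C = Vt/(Pplat − PEEP) = 450.0 / (16.0 − 3) = 450.0/13.0 = 34.615 mL/cmH2O.
τ = R × C = 20.484 × 0.03462 L/cmH2O = 0.7092 s.
Fraction remaining at end-expiration = e^(−Te/τ) = e^(−1.15/0.7092) = 0.1976 → 19.76%.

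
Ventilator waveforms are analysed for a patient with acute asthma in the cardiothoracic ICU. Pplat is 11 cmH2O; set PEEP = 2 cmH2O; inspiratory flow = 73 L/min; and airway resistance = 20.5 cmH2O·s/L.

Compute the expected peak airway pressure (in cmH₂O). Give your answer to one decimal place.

35.9

Flow: 73 L/min ÷ 60 = 1.2167 L/s.
PIP = Pplat + Raw × flow = 11 + 20.5 × 1.2167 = 11 + 24.942 = 35.942 cmH2O.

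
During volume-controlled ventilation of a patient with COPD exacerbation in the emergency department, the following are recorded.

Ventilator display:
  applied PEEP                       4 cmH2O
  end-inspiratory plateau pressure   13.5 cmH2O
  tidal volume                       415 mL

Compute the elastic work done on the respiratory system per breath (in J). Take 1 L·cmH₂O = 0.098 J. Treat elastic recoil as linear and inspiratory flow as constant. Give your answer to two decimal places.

Elastic work ≈ ½ × (Pplat − PEEP) × Vt = 0.5 × (13.5 − 4) × 0.415 L = 0.5 × 9.5 × 0.415 = 1.971 L·cmH2O.
× 0.098 J/(L·cmH2O) → 0.1932 J.

0.19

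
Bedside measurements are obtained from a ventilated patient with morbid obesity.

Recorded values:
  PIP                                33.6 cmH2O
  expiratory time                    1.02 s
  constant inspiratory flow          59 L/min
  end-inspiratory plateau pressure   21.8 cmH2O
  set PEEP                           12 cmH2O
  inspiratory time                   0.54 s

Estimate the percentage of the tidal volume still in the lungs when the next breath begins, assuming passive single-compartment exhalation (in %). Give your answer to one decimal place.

Flow: 59 L/min ÷ 60 = 0.9833 L/s.
Vt = flow × Ti = 0.9833 L/s × 0.54 s × 1000 mL/L = 530.98 mL.
R = (PIP − Pplat)/V̇ = (33.6 − 21.8) / 0.9833 = 11.8/0.9833 = 12.0 cmH2O·s/L.
C = Vt/(Pplat − PEEP) = 530.98 / (21.8 − 12) = 530.98/9.8 = 54.182 mL/cmH2O.
τ = R × C = 12.0 × 0.05418 L/cmH2O = 0.6502 s.
Fraction remaining at end-expiration = e^(−Te/τ) = e^(−1.02/0.6502) = 0.2083 → 20.83%.

20.8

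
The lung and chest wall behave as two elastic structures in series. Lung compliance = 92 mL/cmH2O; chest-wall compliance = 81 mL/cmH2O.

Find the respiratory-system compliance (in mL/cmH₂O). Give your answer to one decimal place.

43.1

Lung and chest wall are elastances in series: 1/Crs = 1/CL + 1/Ccw.
1/Crs = 1/92 + 1/81 = 0.02322.
Crs = 43.066 mL/cmH2O.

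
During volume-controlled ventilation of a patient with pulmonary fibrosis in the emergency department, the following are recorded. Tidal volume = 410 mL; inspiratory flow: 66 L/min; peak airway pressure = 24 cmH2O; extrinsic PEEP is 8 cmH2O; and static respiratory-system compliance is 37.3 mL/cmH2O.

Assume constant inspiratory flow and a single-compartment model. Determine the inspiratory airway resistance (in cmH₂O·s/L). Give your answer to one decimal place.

Flow: 66 L/min ÷ 60 = 1.1 L/s.
Equation of motion (constant flow): PIP = Vt/C + R·V̇ + PEEP.
R·V̇ = PIP − Vt/C − PEEP = 24 − 410/37.3 − 8 = 24 − 10.992 − 8 = 5.008 cmH2O.
R = 5.008 / 1.1 = 4.553 cmH2O·s/L.

4.6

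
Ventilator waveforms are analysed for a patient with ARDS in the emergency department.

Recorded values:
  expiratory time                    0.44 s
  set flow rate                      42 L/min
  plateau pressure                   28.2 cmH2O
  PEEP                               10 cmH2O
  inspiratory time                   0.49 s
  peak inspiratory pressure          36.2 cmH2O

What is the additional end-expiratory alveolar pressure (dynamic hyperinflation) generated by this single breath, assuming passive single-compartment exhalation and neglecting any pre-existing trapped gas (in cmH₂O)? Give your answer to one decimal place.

Flow: 42 L/min ÷ 60 = 0.7 L/s.
Vt = flow × Ti = 0.7 L/s × 0.49 s × 1000 mL/L = 343.0 mL.
R = (PIP − Pplat)/V̇ = (36.2 − 28.2) / 0.7 = 8.0/0.7 = 11.429 cmH2O·s/L.
C = Vt/(Pplat − PEEP) = 343.0 / (28.2 − 10) = 343.0/18.2 = 18.846 mL/cmH2O.
τ = R × C = 11.429 × 0.01885 L/cmH2O = 0.2154 s.
Fraction remaining = e^(−Te/τ) = e^(−0.44/0.2154) = 0.1297; trapped volume = 343.0 × 0.1297 = 44.487 mL.
Additional alveolar pressure from trapping ≈ V_trapped / C = 44.487 / 18.846 = 2.361 cmH2O.

2.4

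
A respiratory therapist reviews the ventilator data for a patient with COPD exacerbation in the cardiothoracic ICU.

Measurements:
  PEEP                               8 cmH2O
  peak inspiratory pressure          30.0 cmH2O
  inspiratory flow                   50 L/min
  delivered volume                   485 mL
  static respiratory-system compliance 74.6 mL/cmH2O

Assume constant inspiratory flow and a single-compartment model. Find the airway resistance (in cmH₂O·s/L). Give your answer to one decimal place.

Flow: 50 L/min ÷ 60 = 0.8333 L/s.
Equation of motion (constant flow): PIP = Vt/C + R·V̇ + PEEP.
R·V̇ = PIP − Vt/C − PEEP = 30.0 − 485/74.6 − 8 = 30.0 − 6.501 − 8 = 15.499 cmH2O.
R = 15.499 / 0.8333 = 18.6 cmH2O·s/L.

18.6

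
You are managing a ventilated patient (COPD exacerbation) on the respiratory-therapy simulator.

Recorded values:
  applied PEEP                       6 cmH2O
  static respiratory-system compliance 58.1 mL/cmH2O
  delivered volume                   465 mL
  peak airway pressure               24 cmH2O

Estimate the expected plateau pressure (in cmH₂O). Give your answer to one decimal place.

14.0

Pplat = PEEP + Vt / Cstat = 6 + 465 / 58.1 = 6 + 8.003 = 14.003 cmH2O.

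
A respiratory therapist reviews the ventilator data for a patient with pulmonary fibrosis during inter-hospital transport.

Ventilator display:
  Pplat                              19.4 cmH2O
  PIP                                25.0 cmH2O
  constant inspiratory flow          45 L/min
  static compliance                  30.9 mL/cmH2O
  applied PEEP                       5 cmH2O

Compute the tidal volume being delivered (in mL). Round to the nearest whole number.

Vt = Cstat × (Pplat − PEEP) = 30.9 × (19.4 − 5) = 30.9 × 14.4 = 444.96 mL.

445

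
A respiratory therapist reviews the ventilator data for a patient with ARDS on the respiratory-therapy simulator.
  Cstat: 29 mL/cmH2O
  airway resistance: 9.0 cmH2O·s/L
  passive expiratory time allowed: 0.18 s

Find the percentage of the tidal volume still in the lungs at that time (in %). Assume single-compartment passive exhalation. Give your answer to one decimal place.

50.2

τ = R × C = 9.0 × 29 mL/cmH2O = 9.0 × 0.029 L/cmH2O = 0.261 s.
Passive exhalation: V(t)/V₀ = e^(−t/τ) = e^(−0.18/0.261) = 0.5017.
Fraction remaining = 0.5017 → 50.17%.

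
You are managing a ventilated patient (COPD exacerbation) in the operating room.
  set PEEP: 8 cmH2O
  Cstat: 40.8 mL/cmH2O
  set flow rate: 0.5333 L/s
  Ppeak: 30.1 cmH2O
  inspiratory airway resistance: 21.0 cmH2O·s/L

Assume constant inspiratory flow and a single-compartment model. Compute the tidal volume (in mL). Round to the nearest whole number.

Equation of motion (constant flow): PIP = Vt/C + R·V̇ + PEEP.
Vt/C = PIP − R·V̇ − PEEP = 30.1 − 11.199 − 8 = 10.901 cmH2O.
Vt = C × 10.901 = 40.8 × 10.901 = 444.76 mL.

445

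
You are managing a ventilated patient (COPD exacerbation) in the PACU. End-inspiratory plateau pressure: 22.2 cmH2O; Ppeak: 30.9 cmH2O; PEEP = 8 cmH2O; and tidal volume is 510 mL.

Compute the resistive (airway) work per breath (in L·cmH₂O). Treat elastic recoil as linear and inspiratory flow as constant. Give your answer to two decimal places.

4.44

With constant inspiratory flow the resistive pressure is constant at PIP − Pplat = 30.9 − 22.2 = 8.7 cmH2O, so resistive work = 8.7 × 0.510 = 4.437 L·cmH2O.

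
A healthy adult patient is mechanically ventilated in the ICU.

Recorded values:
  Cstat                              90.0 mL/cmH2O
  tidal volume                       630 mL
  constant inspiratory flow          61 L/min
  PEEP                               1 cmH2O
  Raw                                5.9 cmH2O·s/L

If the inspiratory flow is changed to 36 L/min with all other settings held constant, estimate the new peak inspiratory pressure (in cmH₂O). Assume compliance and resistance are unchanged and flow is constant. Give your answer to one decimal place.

Flow: 61 L/min ÷ 60 = 1.0167 L/s.
New flow: 36 L/min ÷ 60 = 0.6 L/s.
PIP = Vt/C + R·V̇ + PEEP (constant-flow equation of motion).
Only the resistive term changes: ΔPIP = R × ΔV̇ = 5.9 × (0.6 − 1.0167) = 5.9 × -0.4167 = -2.459 cmH2O.
Original PIP = 630/90.0 + 5.9×1.0167 + 1 = 13.999 cmH2O; new PIP = 13.999 + (-2.459) = 11.54 cmH2O.

11.5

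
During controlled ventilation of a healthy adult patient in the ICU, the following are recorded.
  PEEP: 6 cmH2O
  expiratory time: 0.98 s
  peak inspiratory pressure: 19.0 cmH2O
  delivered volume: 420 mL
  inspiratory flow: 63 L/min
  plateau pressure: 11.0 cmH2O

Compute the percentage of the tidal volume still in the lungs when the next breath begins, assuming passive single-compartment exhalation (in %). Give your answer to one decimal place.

21.6

Flow: 63 L/min ÷ 60 = 1.05 L/s.
R = (PIP − Pplat)/V̇ = (19.0 − 11.0) / 1.05 = 8.0/1.05 = 7.619 cmH2O·s/L.
C = Vt/(Pplat − PEEP) = 420.0 / (11.0 − 6) = 420.0/5.0 = 84.0 mL/cmH2O.
τ = R × C = 7.619 × 0.084 L/cmH2O = 0.64 s.
Fraction remaining at end-expiration = e^(−Te/τ) = e^(−0.98/0.64) = 0.2163 → 21.63%.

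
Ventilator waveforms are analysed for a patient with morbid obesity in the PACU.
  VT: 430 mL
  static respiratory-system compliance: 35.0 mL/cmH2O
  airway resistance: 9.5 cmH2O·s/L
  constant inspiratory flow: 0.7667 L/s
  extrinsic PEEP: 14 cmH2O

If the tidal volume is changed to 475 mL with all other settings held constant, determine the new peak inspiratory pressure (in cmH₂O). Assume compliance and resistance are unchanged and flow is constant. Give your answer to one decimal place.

34.9

PIP = Vt/C + R·V̇ + PEEP (constant-flow equation of motion).
Only the elastic term changes: ΔPIP = ΔVt / C = (475 − 430) / 35.0 = 1.286 cmH2O.
Original PIP = 430/35.0 + 9.5×0.7667 + 14 = 33.569 cmH2O; new PIP = 33.569 + (1.286) = 34.855 cmH2O.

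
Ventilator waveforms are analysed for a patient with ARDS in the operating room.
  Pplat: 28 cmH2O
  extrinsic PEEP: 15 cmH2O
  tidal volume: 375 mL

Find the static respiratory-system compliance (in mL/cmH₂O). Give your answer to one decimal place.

28.8

Cstat = Vt / (Pplat − PEEP) = 375 / (28 − 15) = 375 / 13.0 = 28.846 mL/cmH2O.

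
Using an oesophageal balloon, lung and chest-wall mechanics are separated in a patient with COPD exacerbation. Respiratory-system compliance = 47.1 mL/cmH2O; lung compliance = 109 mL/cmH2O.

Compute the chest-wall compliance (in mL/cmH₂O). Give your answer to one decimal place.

82.9

1/Ccw = 1/Crs − 1/CL.
1/Ccw = 1/47.1 − 1/109 = 0.01206.
Ccw = 82.919 mL/cmH2O.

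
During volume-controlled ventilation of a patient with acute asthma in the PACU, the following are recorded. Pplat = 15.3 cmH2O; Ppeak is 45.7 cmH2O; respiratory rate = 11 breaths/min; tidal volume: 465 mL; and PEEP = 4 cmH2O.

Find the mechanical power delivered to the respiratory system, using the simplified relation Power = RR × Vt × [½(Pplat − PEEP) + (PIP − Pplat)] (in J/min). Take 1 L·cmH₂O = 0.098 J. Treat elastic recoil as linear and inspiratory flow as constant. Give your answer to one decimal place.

18.1

Per-breath work = Vt × [½(Pplat−PEEP) + (PIP−Pplat)] = 0.465 × [0.5×11.3 + 30.4] = 0.465 × 36.05 = 16.763 L·cmH2O.
Power = 11 × 16.763 = 184.39 L·cmH2O/min.
× 0.098 J/(L·cmH2O) → 18.07 J/min.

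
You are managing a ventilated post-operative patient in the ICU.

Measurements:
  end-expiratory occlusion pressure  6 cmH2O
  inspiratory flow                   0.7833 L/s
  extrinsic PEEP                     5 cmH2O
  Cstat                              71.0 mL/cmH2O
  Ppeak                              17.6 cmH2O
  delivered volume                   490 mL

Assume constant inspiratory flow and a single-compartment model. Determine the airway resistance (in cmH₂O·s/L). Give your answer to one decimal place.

6.0

Total PEEP = 6 cmH2O (set 5 + intrinsic 1); this is the baseline alveolar pressure.
Equation of motion (constant flow): PIP = Vt/C + R·V̇ + PEEP.
R·V̇ = PIP − Vt/C − PEEP = 17.6 − 490/71.0 − 6 = 17.6 − 6.901 − 6 = 4.699 cmH2O.
R = 4.699 / 0.7833 = 5.999 cmH2O·s/L.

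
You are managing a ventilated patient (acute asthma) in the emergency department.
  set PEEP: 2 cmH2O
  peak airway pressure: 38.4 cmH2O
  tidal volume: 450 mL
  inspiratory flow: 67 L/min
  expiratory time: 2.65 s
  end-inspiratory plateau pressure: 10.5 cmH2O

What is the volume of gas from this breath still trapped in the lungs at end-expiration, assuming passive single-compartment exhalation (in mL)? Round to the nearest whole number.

61

Flow: 67 L/min ÷ 60 = 1.1167 L/s.
R = (PIP − Pplat)/V̇ = (38.4 − 10.5) / 1.1167 = 27.9/1.1167 = 24.984 cmH2O·s/L.
C = Vt/(Pplat − PEEP) = 450.0 / (10.5 − 2) = 450.0/8.5 = 52.941 mL/cmH2O.
τ = R × C = 24.984 × 0.05294 L/cmH2O = 1.323 s.
Fraction remaining = e^(−Te/τ) = e^(−2.65/1.323) = 0.1349.
Trapped volume = 450.0 × 0.1349 = 60.705 mL.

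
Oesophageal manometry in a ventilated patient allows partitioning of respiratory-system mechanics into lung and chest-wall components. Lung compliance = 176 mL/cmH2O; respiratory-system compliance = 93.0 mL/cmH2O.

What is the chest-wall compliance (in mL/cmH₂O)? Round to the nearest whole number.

197

1/Ccw = 1/Crs − 1/CL.
1/Ccw = 1/93.0 − 1/176 = 0.005071.
Ccw = 197.2 mL/cmH2O.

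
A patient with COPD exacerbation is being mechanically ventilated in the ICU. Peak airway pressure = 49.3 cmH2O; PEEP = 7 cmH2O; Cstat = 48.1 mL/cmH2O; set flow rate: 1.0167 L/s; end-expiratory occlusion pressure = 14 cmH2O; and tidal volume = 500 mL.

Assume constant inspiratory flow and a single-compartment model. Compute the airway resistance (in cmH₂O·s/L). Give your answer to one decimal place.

24.5

Total PEEP = 14 cmH2O (set 7 + intrinsic 7); this is the baseline alveolar pressure.
Equation of motion (constant flow): PIP = Vt/C + R·V̇ + PEEP.
R·V̇ = PIP − Vt/C − PEEP = 49.3 − 500/48.1 − 14 = 49.3 − 10.395 − 14 = 24.905 cmH2O.
R = 24.905 / 1.0167 = 24.496 cmH2O·s/L.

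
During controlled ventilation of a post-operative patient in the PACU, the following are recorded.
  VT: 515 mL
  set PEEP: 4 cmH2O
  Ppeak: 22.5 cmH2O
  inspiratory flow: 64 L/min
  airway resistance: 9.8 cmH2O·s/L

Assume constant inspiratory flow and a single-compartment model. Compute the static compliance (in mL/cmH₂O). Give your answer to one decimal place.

64.0

Flow: 64 L/min ÷ 60 = 1.0667 L/s.
Equation of motion (constant flow): PIP = Vt/C + R·V̇ + PEEP.
Vt/C = PIP − R·V̇ − PEEP = 22.5 − 9.8×1.0667 − 4 = 22.5 − 10.454 − 4 = 8.046 cmH2O.
C = Vt / 8.046 = 515 / 8.046 = 64.007 mL/cmH2O.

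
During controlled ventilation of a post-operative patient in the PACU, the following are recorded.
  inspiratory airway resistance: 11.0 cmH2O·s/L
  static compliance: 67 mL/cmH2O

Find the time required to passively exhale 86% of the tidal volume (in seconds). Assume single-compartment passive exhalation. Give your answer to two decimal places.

τ = R × C = 11.0 × 67 mL/cmH2O = 11.0 × 0.067 L/cmH2O = 0.737 s.
Exhaled fraction f = 1 − e^(−t/τ) → t = −τ·ln(1 − f) = −0.737·ln(0.14) = 1.449 s.

1.45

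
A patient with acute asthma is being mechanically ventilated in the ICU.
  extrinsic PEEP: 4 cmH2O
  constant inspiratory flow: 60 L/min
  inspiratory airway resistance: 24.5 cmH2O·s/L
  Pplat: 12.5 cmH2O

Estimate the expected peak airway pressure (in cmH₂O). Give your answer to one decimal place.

37.0

Flow: 60 L/min ÷ 60 = 1 L/s.
PIP = Pplat + Raw × flow = 12.5 + 24.5 × 1 = 12.5 + 24.5 = 37.0 cmH2O.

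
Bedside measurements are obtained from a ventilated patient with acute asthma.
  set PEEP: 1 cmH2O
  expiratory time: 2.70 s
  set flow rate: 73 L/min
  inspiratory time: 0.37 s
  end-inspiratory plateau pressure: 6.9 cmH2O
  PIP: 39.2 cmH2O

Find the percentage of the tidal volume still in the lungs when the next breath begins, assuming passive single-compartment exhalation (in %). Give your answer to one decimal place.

26.4

Flow: 73 L/min ÷ 60 = 1.2167 L/s.
Vt = flow × Ti = 1.2167 L/s × 0.37 s × 1000 mL/L = 450.18 mL.
R = (PIP − Pplat)/V̇ = (39.2 − 6.9) / 1.2167 = 32.3/1.2167 = 26.547 cmH2O·s/L.
C = Vt/(Pplat − PEEP) = 450.18 / (6.9 − 1) = 450.18/5.9 = 76.302 mL/cmH2O.
τ = R × C = 26.547 × 0.0763 L/cmH2O = 2.026 s.
Fraction remaining at end-expiration = e^(−Te/τ) = e^(−2.70/2.026) = 0.2638 → 26.38%.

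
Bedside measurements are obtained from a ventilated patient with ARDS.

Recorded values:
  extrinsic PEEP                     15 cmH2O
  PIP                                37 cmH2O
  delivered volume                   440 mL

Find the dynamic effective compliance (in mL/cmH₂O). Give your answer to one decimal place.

20.0

Dynamic compliance = Vt / (PIP − PEEP) = 440 / (37 − 15) = 440 / 22.0 = 20.0 mL/cmH2O.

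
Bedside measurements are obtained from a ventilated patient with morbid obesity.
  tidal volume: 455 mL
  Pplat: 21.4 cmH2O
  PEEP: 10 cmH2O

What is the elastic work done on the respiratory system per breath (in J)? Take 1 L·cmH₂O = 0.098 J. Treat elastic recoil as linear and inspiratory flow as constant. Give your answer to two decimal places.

0.25

Elastic work ≈ ½ × (Pplat − PEEP) × Vt = 0.5 × (21.4 − 10) × 0.455 L = 0.5 × 11.4 × 0.455 = 2.594 L·cmH2O.
× 0.098 J/(L·cmH2O) → 0.2542 J.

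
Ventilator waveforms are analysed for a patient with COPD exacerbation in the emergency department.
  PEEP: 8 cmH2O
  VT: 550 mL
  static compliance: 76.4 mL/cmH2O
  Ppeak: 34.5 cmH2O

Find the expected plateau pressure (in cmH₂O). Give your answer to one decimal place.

Pplat = PEEP + Vt / Cstat = 8 + 550 / 76.4 = 8 + 7.199 = 15.199 cmH2O.

15.2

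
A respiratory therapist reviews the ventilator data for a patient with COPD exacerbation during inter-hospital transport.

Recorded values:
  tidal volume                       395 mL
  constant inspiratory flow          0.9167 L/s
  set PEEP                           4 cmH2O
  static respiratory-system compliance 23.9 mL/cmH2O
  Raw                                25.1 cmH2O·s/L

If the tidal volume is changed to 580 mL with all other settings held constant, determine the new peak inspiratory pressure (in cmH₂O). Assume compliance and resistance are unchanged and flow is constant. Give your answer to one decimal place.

51.3

PIP = Vt/C + R·V̇ + PEEP (constant-flow equation of motion).
Only the elastic term changes: ΔPIP = ΔVt / C = (580 − 395) / 23.9 = 7.741 cmH2O.
Original PIP = 395/23.9 + 25.1×0.9167 + 4 = 43.536 cmH2O; new PIP = 43.536 + (7.741) = 51.277 cmH2O.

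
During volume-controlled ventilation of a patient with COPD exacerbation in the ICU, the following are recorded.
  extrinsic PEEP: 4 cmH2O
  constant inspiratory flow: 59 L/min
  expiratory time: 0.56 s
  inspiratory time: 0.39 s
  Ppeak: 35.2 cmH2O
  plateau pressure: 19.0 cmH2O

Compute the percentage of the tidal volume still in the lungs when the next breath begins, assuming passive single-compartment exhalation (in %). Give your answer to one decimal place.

26.5

Flow: 59 L/min ÷ 60 = 0.9833 L/s.
Vt = flow × Ti = 0.9833 L/s × 0.39 s × 1000 mL/L = 383.49 mL.
R = (PIP − Pplat)/V̇ = (35.2 − 19.0) / 0.9833 = 16.2/0.9833 = 16.475 cmH2O·s/L.
C = Vt/(Pplat − PEEP) = 383.49 / (19.0 − 4) = 383.49/15.0 = 25.566 mL/cmH2O.
τ = R × C = 16.475 × 0.02557 L/cmH2O = 0.4213 s.
Fraction remaining at end-expiration = e^(−Te/τ) = e^(−0.56/0.4213) = 0.2647 → 26.47%.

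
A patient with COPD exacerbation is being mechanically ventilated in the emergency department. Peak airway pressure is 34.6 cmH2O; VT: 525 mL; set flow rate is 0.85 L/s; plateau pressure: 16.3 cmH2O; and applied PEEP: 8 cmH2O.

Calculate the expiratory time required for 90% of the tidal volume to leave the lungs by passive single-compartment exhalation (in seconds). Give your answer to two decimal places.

R = (PIP − Pplat)/V̇ = (34.6 − 16.3) / 0.85 = 18.3/0.85 = 21.529 cmH2O·s/L.
C = Vt/(Pplat − PEEP) = 525.0 / (16.3 − 8) = 525.0/8.3 = 63.253 mL/cmH2O.
τ = R × C = 21.529 × 0.06325 L/cmH2O = 1.362 s.
t = −τ·ln(1 − 0.90) = −1.362·ln(0.1) = 3.136 s.

3.14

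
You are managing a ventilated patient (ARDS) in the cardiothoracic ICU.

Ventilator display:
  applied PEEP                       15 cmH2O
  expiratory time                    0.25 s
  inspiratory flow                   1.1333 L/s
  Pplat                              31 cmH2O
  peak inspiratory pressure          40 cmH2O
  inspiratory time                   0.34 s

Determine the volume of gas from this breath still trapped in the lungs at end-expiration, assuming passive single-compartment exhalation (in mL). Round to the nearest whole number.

Vt = flow × Ti = 1.1333 L/s × 0.34 s × 1000 mL/L = 385.32 mL.
R = (PIP − Pplat)/V̇ = (40 − 31) / 1.1333 = 9.0/1.1333 = 7.941 cmH2O·s/L.
C = Vt/(Pplat − PEEP) = 385.32 / (31 − 15) = 385.32/16.0 = 24.083 mL/cmH2O.
τ = R × C = 7.941 × 0.02408 L/cmH2O = 0.1912 s.
Fraction remaining = e^(−Te/τ) = e^(−0.25/0.1912) = 0.2705.
Trapped volume = 385.32 × 0.2705 = 104.23 mL.

104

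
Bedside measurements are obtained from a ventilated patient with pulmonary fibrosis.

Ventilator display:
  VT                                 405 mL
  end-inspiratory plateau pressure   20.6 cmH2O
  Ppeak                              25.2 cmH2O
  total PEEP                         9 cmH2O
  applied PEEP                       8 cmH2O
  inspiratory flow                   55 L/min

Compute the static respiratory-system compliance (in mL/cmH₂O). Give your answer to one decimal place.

34.9

End-expiratory occlusion gives total PEEP = 9 cmH2O (intrinsic PEEP = 9 − 8 = 1). Use total PEEP for the elastic gradient.
Cstat = Vt / (Pplat − PEEPtotal) = 405 / (20.6 − 9) = 405 / 11.6 = 34.914 mL/cmH2O.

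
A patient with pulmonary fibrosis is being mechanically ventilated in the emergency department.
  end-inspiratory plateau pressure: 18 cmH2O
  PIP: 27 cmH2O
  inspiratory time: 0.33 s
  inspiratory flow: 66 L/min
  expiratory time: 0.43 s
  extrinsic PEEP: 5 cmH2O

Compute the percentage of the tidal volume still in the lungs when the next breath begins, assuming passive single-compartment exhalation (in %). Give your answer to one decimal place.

Flow: 66 L/min ÷ 60 = 1.1 L/s.
Vt = flow × Ti = 1.1 L/s × 0.33 s × 1000 mL/L = 363.0 mL.
R = (PIP − Pplat)/V̇ = (27 − 18) / 1.1 = 9.0/1.1 = 8.182 cmH2O·s/L.
C = Vt/(Pplat − PEEP) = 363.0 / (18 − 5) = 363.0/13.0 = 27.923 mL/cmH2O.
τ = R × C = 8.182 × 0.02792 L/cmH2O = 0.2284 s.
Fraction remaining at end-expiration = e^(−Te/τ) = e^(−0.43/0.2284) = 0.1522 → 15.22%.

15.2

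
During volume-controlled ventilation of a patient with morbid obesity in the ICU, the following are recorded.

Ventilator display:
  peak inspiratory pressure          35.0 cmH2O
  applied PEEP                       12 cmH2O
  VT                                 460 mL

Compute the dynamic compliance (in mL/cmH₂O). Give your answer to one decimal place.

20.0

Dynamic compliance = Vt / (PIP − PEEP) = 460 / (35.0 − 12) = 460 / 23.0 = 20.0 mL/cmH2O.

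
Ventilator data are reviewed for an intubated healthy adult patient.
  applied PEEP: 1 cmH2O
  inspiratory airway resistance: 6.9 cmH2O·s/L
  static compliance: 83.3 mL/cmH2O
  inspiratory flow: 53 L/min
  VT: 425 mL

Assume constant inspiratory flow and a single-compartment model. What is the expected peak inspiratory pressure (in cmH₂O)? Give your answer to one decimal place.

12.2

Flow: 53 L/min ÷ 60 = 0.8833 L/s.
Equation of motion (constant flow): PIP = Vt/C + R·V̇ + PEEP.
PIP = 425/83.3 + 6.9×0.8833 + 1 = 5.102 + 6.095 + 1 = 12.197 cmH2O.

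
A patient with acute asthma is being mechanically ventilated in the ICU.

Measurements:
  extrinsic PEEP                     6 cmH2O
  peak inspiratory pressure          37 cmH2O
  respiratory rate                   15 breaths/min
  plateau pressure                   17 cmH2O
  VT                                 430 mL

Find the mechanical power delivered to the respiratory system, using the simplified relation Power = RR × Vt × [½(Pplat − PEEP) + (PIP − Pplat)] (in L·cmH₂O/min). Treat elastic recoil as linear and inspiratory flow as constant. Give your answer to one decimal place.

Per-breath work = Vt × [½(Pplat−PEEP) + (PIP−Pplat)] = 0.430 × [0.5×11.0 + 20.0] = 0.430 × 25.5 = 10.965 L·cmH2O.
Power = 15 × 10.965 = 164.48 L·cmH2O/min.

164.5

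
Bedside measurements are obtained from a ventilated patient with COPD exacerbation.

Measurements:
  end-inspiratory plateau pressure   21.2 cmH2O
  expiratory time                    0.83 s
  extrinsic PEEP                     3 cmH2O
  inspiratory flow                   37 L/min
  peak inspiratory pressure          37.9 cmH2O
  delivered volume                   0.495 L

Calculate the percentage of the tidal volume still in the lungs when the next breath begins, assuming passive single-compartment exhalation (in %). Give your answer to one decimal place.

32.4

Flow: 37 L/min ÷ 60 = 0.6167 L/s.
R = (PIP − Pplat)/V̇ = (37.9 − 21.2) / 0.6167 = 16.7/0.6167 = 27.08 cmH2O·s/L.
C = Vt/(Pplat − PEEP) = 495.0 / (21.2 − 3) = 495.0/18.2 = 27.198 mL/cmH2O.
τ = R × C = 27.08 × 0.0272 L/cmH2O = 0.7366 s.
Fraction remaining at end-expiration = e^(−Te/τ) = e^(−0.83/0.7366) = 0.3241 → 32.41%.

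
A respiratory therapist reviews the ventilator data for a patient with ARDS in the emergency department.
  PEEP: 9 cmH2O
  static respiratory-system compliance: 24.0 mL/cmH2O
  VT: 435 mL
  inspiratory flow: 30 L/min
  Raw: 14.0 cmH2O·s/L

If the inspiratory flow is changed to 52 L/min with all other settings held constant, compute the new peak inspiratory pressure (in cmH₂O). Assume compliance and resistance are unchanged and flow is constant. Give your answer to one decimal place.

39.3

Flow: 30 L/min ÷ 60 = 0.5 L/s.
New flow: 52 L/min ÷ 60 = 0.8667 L/s.
PIP = Vt/C + R·V̇ + PEEP (constant-flow equation of motion).
Only the resistive term changes: ΔPIP = R × ΔV̇ = 14.0 × (0.8667 − 0.5) = 14.0 × 0.3667 = 5.134 cmH2O.
Original PIP = 435/24.0 + 14.0×0.5 + 9 = 34.125 cmH2O; new PIP = 34.125 + (5.134) = 39.259 cmH2O.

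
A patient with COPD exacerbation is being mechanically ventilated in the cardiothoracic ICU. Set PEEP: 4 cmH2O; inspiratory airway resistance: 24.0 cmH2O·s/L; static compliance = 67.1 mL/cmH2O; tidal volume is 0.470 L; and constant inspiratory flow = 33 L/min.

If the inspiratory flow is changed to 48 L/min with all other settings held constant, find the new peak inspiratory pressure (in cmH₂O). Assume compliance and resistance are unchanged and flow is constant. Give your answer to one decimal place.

Flow: 33 L/min ÷ 60 = 0.55 L/s.
New flow: 48 L/min ÷ 60 = 0.8 L/s.
PIP = Vt/C + R·V̇ + PEEP (constant-flow equation of motion).
Only the resistive term changes: ΔPIP = R × ΔV̇ = 24.0 × (0.8 − 0.55) = 24.0 × 0.25 = 6.0 cmH2O.
Original PIP = 470/67.1 + 24.0×0.55 + 4 = 24.204 cmH2O; new PIP = 24.204 + (6.0) = 30.204 cmH2O.

30.2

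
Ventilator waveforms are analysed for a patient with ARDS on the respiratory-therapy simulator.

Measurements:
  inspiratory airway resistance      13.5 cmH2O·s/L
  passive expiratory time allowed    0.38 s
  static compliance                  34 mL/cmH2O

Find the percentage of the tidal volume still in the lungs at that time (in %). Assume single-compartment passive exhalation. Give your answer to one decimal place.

τ = R × C = 13.5 × 34 mL/cmH2O = 13.5 × 0.034 L/cmH2O = 0.459 s.
Passive exhalation: V(t)/V₀ = e^(−t/τ) = e^(−0.38/0.459) = 0.437.
Fraction remaining = 0.437 → 43.7%.

43.7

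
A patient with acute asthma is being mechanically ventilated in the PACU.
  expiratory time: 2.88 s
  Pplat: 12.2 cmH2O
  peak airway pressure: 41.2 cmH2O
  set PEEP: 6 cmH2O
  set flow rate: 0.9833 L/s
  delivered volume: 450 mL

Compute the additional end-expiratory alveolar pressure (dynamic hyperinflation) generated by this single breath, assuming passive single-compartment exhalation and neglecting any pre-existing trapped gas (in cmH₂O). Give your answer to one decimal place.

R = (PIP − Pplat)/V̇ = (41.2 − 12.2) / 0.9833 = 29.0/0.9833 = 29.493 cmH2O·s/L.
C = Vt/(Pplat − PEEP) = 450.0 / (12.2 − 6) = 450.0/6.2 = 72.581 mL/cmH2O.
τ = R × C = 29.493 × 0.07258 L/cmH2O = 2.141 s.
Fraction remaining = e^(−Te/τ) = e^(−2.88/2.141) = 0.2605; trapped volume = 450.0 × 0.2605 = 117.23 mL.
Additional alveolar pressure from trapping ≈ V_trapped / C = 117.23 / 72.581 = 1.615 cmH2O.

1.6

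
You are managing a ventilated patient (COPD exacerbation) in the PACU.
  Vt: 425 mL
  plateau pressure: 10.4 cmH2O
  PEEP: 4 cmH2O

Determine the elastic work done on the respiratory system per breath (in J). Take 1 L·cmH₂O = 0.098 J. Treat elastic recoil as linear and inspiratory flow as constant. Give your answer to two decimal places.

Elastic work ≈ ½ × (Pplat − PEEP) × Vt = 0.5 × (10.4 − 4) × 0.425 L = 0.5 × 6.4 × 0.425 = 1.36 L·cmH2O.
× 0.098 J/(L·cmH2O) → 0.1333 J.

0.13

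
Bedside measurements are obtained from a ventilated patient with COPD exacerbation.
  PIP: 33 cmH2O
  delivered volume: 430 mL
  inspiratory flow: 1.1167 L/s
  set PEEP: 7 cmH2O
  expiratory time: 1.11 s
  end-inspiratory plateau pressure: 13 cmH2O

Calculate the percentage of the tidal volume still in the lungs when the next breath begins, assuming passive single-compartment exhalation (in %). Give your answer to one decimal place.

42.1

R = (PIP − Pplat)/V̇ = (33 − 13) / 1.1167 = 20.0/1.1167 = 17.91 cmH2O·s/L.
C = Vt/(Pplat − PEEP) = 430.0 / (13 − 7) = 430.0/6.0 = 71.667 mL/cmH2O.
τ = R × C = 17.91 × 0.07167 L/cmH2O = 1.284 s.
Fraction remaining at end-expiration = e^(−Te/τ) = e^(−1.11/1.284) = 0.4213 → 42.13%.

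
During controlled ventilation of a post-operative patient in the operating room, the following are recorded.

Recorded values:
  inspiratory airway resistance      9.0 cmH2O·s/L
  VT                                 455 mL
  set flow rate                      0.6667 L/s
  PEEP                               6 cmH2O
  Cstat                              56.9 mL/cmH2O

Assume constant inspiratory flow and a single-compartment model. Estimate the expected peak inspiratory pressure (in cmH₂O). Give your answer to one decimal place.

20.0

Equation of motion (constant flow): PIP = Vt/C + R·V̇ + PEEP.
PIP = 455/56.9 + 9.0×0.6667 + 6 = 7.996 + 6.0 + 6 = 19.996 cmH2O.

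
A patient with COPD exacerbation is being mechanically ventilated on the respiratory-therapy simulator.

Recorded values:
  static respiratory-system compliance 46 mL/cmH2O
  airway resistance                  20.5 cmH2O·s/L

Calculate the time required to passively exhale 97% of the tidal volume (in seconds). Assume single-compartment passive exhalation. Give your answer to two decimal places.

τ = R × C = 20.5 × 46 mL/cmH2O = 20.5 × 0.046 L/cmH2O = 0.943 s.
Exhaled fraction f = 1 − e^(−t/τ) → t = −τ·ln(1 − f) = −0.943·ln(0.03) = 3.307 s.

3.31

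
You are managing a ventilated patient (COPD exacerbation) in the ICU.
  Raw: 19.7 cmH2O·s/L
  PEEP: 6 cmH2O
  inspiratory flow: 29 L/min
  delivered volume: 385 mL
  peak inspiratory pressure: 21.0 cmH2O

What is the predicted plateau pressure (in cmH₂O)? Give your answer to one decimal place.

Flow: 29 L/min ÷ 60 = 0.4833 L/s.
Pplat = PIP − Raw × flow = 21.0 − 19.7 × 0.4833 = 21.0 − 9.521 = 11.479 cmH2O.

11.5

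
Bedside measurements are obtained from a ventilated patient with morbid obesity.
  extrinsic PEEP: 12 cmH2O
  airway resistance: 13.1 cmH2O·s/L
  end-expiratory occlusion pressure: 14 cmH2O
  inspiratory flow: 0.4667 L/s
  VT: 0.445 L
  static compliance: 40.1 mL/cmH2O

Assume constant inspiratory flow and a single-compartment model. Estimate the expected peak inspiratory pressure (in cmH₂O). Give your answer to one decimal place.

Total PEEP = 14 cmH2O (set 12 + intrinsic 2); this is the baseline alveolar pressure.
Equation of motion (constant flow): PIP = Vt/C + R·V̇ + PEEP.
PIP = 445/40.1 + 13.1×0.4667 + 14 = 11.097 + 6.114 + 14 = 31.211 cmH2O.

31.2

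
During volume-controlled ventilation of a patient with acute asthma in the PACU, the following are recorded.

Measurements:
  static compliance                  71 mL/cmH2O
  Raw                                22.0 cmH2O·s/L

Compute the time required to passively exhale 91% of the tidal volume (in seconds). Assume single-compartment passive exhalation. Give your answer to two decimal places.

τ = R × C = 22.0 × 71 mL/cmH2O = 22.0 × 0.071 L/cmH2O = 1.562 s.
Exhaled fraction f = 1 − e^(−t/τ) → t = −τ·ln(1 − f) = −1.562·ln(0.09) = 3.761 s.

3.76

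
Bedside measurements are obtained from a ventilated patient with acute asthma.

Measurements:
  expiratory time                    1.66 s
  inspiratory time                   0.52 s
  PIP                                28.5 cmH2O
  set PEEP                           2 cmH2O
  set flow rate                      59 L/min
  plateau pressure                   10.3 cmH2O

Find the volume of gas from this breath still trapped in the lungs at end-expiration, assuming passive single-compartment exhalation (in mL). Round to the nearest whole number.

119

Flow: 59 L/min ÷ 60 = 0.9833 L/s.
Vt = flow × Ti = 0.9833 L/s × 0.52 s × 1000 mL/L = 511.32 mL.
R = (PIP − Pplat)/V̇ = (28.5 − 10.3) / 0.9833 = 18.2/0.9833 = 18.509 cmH2O·s/L.
C = Vt/(Pplat − PEEP) = 511.32 / (10.3 − 2) = 511.32/8.3 = 61.605 mL/cmH2O.
τ = R × C = 18.509 × 0.06161 L/cmH2O = 1.14 s.
Fraction remaining = e^(−Te/τ) = e^(−1.66/1.14) = 0.2331.
Trapped volume = 511.32 × 0.2331 = 119.19 mL.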